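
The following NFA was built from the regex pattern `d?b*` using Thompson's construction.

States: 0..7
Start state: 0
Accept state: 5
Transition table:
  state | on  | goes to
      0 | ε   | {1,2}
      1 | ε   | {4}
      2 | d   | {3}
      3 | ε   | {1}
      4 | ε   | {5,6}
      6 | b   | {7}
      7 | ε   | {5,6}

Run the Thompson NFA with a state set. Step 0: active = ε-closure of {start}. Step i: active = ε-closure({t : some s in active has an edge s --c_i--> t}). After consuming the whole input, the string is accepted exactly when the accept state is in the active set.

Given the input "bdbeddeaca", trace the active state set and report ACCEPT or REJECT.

start: ε-closure({0}) = {0,1,2,4,5,6}
'b' @ 1: {5,6,7}  [accepting]
'd' @ 2: {}  — no active states
rest 'beddeaca' ignored (set empty)
end set {} — state 5 not in

Answer: REJECT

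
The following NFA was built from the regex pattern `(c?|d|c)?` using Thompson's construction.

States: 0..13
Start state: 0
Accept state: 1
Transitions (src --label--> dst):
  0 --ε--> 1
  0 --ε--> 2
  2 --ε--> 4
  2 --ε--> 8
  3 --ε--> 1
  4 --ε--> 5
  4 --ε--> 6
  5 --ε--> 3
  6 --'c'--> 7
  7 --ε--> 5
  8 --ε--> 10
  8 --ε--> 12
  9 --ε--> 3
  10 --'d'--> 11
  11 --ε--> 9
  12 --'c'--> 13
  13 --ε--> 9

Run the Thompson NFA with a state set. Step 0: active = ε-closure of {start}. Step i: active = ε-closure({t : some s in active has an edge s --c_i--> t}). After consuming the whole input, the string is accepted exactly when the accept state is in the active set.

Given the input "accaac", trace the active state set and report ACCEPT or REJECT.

Answer: REJECT

Trace:
S₀ = ε-closure({0}) = {0,1,2,3,4,5,6,8,10,12}
'a' @ 1: {}  — dead — no transitions
rest 'ccaac' ignored (set empty)
end set {} — state 1 not in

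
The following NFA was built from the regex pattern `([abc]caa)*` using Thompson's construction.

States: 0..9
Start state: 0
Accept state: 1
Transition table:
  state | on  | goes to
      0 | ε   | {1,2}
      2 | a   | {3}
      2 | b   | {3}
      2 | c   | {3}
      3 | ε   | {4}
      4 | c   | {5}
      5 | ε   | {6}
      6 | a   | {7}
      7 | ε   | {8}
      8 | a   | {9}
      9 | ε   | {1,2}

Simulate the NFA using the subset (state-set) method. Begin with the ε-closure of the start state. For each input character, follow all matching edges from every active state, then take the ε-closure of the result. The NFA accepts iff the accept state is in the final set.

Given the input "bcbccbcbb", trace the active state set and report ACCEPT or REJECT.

S₀ = ε-closure({0}) = {0,1,2}
'b' @ 1: {3,4}
'c' @ 2: {5,6}
'b' @ 3: {}  — dead — no transitions
rest 'ccbcbb' ignored (set empty)
end set {} — state 1 not in

Answer: REJECT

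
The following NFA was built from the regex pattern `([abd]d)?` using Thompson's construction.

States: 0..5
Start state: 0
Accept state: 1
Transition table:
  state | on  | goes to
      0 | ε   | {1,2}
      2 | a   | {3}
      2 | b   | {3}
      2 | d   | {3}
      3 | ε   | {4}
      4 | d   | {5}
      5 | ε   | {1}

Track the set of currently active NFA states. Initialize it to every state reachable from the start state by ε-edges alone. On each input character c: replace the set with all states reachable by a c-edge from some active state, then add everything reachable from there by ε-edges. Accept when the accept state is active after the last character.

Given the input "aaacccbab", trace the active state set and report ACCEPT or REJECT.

S₀ = ε-closure({0}) = {0,1,2}
'a' @ 1: {3,4}
'a' @ 2: {}  — dead — no transitions
rest 'acccbab' ignored (set empty)
end set {} — state 1 not in

Answer: REJECT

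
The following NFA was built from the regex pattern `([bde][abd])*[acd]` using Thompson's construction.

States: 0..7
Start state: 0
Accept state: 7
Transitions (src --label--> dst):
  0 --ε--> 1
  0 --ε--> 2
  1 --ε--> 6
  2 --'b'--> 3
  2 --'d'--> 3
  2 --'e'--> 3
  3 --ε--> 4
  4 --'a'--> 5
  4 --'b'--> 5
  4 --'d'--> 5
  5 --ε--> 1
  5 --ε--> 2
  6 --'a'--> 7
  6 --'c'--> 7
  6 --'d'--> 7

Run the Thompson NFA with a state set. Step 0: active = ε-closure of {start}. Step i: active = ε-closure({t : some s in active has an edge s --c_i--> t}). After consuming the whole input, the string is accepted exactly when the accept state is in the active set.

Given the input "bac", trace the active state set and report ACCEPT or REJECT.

Answer: ACCEPT

Steps:
S₀ = ε-closure({0}) = {0,1,2,6}
'b' @ 1: {3,4}
'a' @ 2: {1,2,5,6}
'c' @ 3: {7}  [accepting]
after full input: {7}  (accept=7 in)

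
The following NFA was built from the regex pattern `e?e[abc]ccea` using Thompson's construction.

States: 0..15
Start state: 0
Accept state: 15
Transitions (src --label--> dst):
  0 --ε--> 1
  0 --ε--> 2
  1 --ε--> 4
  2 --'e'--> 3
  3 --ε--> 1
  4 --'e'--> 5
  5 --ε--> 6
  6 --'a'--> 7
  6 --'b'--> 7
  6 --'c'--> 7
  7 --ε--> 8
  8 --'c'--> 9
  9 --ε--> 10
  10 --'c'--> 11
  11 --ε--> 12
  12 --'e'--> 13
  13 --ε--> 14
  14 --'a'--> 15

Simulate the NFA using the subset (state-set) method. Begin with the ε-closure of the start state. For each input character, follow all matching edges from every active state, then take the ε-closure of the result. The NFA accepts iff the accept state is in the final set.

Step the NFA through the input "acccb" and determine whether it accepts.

S₀ = ε-closure({0}) = {0,1,2,4}
'a' @ 1: {}  — state set empty
rest 'cccb' ignored (set empty)
after full input: {}  (accept=15 not in)

Answer: REJECT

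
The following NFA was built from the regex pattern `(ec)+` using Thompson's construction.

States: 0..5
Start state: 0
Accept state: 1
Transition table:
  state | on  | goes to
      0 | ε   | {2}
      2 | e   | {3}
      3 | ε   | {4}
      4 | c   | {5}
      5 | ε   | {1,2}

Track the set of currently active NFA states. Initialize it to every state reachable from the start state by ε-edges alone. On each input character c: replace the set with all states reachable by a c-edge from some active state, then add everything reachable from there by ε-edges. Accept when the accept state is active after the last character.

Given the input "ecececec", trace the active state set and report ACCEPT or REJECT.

Answer: ACCEPT

Trace:
start: ε-closure({0}) = {0,2}
'e' @ 1: {3,4}
'c' @ 2: {1,2,5}  [accepting]
'e' @ 3: {3,4}
'c' @ 4: {1,2,5}  [accepting]
'e' @ 5: {3,4}
'c' @ 6: {1,2,5}  [accepting]
'e' @ 7: {3,4}
'c' @ 8: {1,2,5}  [accepting]
end set {1,2,5} — state 1 in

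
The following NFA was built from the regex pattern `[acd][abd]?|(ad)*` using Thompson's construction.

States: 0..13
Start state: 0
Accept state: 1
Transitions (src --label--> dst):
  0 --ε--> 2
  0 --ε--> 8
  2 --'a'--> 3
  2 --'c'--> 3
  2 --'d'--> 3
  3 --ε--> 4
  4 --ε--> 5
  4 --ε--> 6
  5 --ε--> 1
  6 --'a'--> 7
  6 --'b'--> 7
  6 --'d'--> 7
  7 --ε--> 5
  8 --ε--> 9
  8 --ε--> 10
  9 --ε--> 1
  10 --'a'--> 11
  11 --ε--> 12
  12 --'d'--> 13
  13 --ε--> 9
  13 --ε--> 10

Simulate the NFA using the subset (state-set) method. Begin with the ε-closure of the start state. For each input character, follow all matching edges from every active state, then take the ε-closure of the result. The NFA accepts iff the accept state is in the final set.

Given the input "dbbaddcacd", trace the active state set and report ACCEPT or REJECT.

start: ε-closure({0}) = {0,1,2,8,9,10}
'd' @ 1: {1,3,4,5,6}  (accept∈set)
'b' @ 2: {1,5,7}  (accept∈set)
'b' @ 3: {}  — no active states
rest 'addcacd' ignored (set empty)
after full input: {}  (accept=1 not in)

Answer: REJECT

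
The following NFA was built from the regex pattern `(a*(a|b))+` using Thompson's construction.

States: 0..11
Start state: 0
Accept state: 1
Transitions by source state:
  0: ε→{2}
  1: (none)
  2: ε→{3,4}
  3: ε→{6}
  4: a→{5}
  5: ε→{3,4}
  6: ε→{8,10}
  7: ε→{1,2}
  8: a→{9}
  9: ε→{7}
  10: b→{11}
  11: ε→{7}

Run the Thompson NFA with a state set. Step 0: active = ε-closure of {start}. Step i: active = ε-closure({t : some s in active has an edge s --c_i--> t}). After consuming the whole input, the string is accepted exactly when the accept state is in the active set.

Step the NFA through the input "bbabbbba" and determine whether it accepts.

S₀ = ε-closure({0}) = {0,2,3,4,6,8,10}
'b' @ 1: {1,2,3,4,6,7,8,10,11}  [accepting]
'b' @ 2: {1,2,3,4,6,7,8,10,11}  [accepting]
'a' @ 3: {1,2,3,4,5,6,7,8,9,10}  [accepting]
'b' @ 4: {1,2,3,4,6,7,8,10,11}  [accepting]
'b' @ 5: {1,2,3,4,6,7,8,10,11}  [accepting]
'b' @ 6: {1,2,3,4,6,7,8,10,11}  [accepting]
'b' @ 7: {1,2,3,4,6,7,8,10,11}  [accepting]
'a' @ 8: {1,2,3,4,5,6,7,8,9,10}  [accepting]
end set {1,2,3,4,5,6,7,8,9,10} — state 1 in

Answer: ACCEPT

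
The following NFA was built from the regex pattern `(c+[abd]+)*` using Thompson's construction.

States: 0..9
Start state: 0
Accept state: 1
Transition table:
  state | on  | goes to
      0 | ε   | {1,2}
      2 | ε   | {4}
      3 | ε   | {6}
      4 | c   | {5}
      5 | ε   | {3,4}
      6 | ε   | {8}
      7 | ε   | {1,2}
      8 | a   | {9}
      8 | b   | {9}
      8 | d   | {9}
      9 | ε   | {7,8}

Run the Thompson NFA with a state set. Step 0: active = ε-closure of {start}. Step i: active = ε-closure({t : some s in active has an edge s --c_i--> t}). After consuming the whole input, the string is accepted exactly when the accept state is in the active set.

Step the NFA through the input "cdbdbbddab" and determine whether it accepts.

initial (ε-close {0}): {0,1,2,4}
'c' @ 1: {3,4,5,6,8}
'd' @ 2: {1,2,4,7,8,9}  [accepting]
'b' @ 3: {1,2,4,7,8,9}  [accepting]
'd' @ 4: {1,2,4,7,8,9}  [accepting]
'b' @ 5: {1,2,4,7,8,9}  [accepting]
'b' @ 6: {1,2,4,7,8,9}  [accepting]
'd' @ 7: {1,2,4,7,8,9}  [accepting]
'd' @ 8: {1,2,4,7,8,9}  [accepting]
'a' @ 9: {1,2,4,7,8,9}  [accepting]
'b' @ 10: {1,2,4,7,8,9}  [accepting]
after full input: {1,2,4,7,8,9}  (accept=1 in)

Answer: ACCEPT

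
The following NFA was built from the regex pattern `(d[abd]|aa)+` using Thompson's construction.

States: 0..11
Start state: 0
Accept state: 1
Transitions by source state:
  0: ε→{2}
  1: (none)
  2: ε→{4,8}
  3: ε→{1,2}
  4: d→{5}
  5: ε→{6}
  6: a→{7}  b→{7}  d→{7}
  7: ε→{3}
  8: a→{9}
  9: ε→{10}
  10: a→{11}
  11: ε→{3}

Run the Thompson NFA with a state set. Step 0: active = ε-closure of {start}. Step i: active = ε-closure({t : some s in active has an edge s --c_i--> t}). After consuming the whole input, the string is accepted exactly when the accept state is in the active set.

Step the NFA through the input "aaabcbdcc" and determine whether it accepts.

Answer: REJECT

Derivation:
S₀ = ε-closure({0}) = {0,2,4,8}
'a' @ 1: {9,10}
'a' @ 2: {1,2,3,4,8,11}  [accepting]
'a' @ 3: {9,10}
'b' @ 4: {}  — dead — no transitions
rest 'cbdcc' ignored (set empty)
final: {}; accept 1 not in set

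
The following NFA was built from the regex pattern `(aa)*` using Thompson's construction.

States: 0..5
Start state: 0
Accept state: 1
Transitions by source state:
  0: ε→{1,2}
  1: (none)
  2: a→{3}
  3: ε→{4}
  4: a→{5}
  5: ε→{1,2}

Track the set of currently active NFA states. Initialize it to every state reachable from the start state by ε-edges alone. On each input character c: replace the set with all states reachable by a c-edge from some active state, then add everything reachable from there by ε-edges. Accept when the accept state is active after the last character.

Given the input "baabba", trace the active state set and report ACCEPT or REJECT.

Answer: REJECT

Steps:
initial (ε-close {0}): {0,1,2}
'b' @ 1: {}  — no active states
rest 'aabba' ignored (set empty)
final: {}; accept 1 not in set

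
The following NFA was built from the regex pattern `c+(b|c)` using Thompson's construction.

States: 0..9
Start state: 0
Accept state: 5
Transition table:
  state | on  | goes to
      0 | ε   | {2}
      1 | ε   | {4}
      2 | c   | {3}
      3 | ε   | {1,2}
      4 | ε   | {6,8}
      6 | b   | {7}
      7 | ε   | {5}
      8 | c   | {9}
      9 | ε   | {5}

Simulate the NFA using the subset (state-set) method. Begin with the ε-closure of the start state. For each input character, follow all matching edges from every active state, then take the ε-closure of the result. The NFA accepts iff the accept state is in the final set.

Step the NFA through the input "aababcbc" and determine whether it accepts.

S₀ = ε-closure({0}) = {0,2}
'a' @ 1: {}  — no active states
rest 'ababcbc' ignored (set empty)
final: {}; accept 5 not in set

Answer: REJECT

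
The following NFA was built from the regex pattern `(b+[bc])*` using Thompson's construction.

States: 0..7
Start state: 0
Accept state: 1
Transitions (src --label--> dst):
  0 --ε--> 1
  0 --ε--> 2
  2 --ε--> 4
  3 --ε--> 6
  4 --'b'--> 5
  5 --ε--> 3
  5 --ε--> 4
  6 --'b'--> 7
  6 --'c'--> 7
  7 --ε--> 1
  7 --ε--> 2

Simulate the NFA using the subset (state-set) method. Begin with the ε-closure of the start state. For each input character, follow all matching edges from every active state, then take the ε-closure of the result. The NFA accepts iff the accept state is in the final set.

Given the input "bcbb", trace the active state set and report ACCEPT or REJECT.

Answer: ACCEPT

Derivation:
S₀ = ε-closure({0}) = {0,1,2,4}
'b' @ 1: {3,4,5,6}
'c' @ 2: {1,2,4,7}  [accepting]
'b' @ 3: {3,4,5,6}
'b' @ 4: {1,2,3,4,5,6,7}  [accepting]
after full input: {1,2,3,4,5,6,7}  (accept=1 in)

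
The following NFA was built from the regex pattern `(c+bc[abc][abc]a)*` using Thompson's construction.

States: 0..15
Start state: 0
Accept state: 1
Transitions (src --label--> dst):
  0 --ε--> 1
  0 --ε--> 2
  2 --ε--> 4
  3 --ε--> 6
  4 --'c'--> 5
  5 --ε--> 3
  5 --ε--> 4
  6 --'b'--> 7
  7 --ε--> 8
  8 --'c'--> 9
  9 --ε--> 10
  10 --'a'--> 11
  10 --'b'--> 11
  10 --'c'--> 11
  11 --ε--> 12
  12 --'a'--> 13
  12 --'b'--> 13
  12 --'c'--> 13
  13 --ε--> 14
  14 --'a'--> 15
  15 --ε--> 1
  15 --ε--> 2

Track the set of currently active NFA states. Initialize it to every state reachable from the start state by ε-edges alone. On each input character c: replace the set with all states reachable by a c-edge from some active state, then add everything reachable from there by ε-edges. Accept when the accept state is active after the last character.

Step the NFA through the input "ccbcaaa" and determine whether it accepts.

Answer: ACCEPT

Trace:
S₀ = ε-closure({0}) = {0,1,2,4}
'c' @ 1: {3,4,5,6}
'c' @ 2: {3,4,5,6}
'b' @ 3: {7,8}
'c' @ 4: {9,10}
'a' @ 5: {11,12}
'a' @ 6: {13,14}
'a' @ 7: {1,2,4,15}  (accept∈set)
after full input: {1,2,4,15}  (accept=1 in)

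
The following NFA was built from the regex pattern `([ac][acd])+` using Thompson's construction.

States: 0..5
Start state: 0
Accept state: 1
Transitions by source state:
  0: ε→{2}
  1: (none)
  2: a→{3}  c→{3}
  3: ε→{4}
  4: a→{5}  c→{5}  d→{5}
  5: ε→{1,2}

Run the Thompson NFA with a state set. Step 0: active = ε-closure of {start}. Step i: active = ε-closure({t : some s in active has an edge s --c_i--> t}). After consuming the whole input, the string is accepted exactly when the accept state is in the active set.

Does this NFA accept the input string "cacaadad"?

initial (ε-close {0}): {0,2}
'c' @ 1: {3,4}
'a' @ 2: {1,2,5}  [accepting]
'c' @ 3: {3,4}
'a' @ 4: {1,2,5}  [accepting]
'a' @ 5: {3,4}
'd' @ 6: {1,2,5}  [accepting]
'a' @ 7: {3,4}
'd' @ 8: {1,2,5}  [accepting]
final: {1,2,5}; accept 1 in set

Answer: ACCEPT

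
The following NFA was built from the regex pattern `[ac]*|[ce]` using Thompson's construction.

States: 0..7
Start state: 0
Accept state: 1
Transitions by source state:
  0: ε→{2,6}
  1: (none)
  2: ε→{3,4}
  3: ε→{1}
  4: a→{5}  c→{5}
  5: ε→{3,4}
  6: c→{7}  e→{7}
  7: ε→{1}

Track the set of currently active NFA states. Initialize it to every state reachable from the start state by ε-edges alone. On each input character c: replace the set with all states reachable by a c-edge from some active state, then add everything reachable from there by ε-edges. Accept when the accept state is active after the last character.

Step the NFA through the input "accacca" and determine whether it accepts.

Answer: ACCEPT

Steps:
start: ε-closure({0}) = {0,1,2,3,4,6}
'a' @ 1: {1,3,4,5}  [accepting]
'c' @ 2: {1,3,4,5}  [accepting]
'c' @ 3: {1,3,4,5}  [accepting]
'a' @ 4: {1,3,4,5}  [accepting]
'c' @ 5: {1,3,4,5}  [accepting]
'c' @ 6: {1,3,4,5}  [accepting]
'a' @ 7: {1,3,4,5}  [accepting]
after full input: {1,3,4,5}  (accept=1 in)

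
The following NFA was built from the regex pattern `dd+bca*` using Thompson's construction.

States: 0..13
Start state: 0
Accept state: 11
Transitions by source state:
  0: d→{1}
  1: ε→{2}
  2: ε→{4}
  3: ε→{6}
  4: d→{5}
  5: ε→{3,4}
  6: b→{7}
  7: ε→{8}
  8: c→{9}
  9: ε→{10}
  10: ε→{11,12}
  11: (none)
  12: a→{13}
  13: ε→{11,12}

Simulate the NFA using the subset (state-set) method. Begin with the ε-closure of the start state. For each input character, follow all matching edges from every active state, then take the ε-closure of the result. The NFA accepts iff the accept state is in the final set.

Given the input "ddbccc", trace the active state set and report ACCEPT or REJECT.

start: ε-closure({0}) = {0}
'd' @ 1: {1,2,4}
'd' @ 2: {3,4,5,6}
'b' @ 3: {7,8}
'c' @ 4: {9,10,11,12}  ✓accept
'c' @ 5: {}  — state set empty
rest 'c' ignored (set empty)
after full input: {}  (accept=11 not in)

Answer: REJECT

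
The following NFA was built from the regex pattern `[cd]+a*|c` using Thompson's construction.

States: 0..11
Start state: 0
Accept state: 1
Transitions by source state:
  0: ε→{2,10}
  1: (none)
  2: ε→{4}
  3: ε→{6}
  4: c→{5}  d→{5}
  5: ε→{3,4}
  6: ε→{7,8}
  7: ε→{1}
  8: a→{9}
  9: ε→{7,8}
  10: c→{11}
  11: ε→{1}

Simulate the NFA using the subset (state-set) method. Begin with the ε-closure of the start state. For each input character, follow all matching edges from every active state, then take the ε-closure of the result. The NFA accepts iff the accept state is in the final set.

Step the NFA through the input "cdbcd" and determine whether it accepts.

Answer: REJECT

Trace:
initial (ε-close {0}): {0,2,4,10}
'c' @ 1: {1,3,4,5,6,7,8,11}  (accept∈set)
'd' @ 2: {1,3,4,5,6,7,8}  (accept∈set)
'b' @ 3: {}  — dead — no transitions
rest 'cd' ignored (set empty)
final: {}; accept 1 not in set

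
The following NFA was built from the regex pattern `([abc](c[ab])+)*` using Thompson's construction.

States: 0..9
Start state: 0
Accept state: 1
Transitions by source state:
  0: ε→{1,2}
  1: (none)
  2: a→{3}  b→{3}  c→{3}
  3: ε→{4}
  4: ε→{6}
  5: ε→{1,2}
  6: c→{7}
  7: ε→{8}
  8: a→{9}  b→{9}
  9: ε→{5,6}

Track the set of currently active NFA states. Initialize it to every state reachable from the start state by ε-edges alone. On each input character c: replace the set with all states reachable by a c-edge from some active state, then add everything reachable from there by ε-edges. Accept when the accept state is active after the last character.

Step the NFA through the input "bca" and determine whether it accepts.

Answer: ACCEPT

Trace:
S₀ = ε-closure({0}) = {0,1,2}
'b' @ 1: {3,4,6}
'c' @ 2: {7,8}
'a' @ 3: {1,2,5,6,9}  ✓accept
final: {1,2,5,6,9}; accept 1 in set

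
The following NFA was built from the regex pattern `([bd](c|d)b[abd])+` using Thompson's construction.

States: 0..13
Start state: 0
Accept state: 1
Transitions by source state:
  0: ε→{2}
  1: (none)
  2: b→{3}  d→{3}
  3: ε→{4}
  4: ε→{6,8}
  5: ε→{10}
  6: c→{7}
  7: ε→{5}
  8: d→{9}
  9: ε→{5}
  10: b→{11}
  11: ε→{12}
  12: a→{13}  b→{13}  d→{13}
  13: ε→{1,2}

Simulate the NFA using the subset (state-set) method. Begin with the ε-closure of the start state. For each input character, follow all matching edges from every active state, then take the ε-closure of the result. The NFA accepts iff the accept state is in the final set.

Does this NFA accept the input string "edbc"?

initial (ε-close {0}): {0,2}
'e' @ 1: {}  — state set empty
rest 'dbc' ignored (set empty)
after full input: {}  (accept=1 not in)

Answer: REJECT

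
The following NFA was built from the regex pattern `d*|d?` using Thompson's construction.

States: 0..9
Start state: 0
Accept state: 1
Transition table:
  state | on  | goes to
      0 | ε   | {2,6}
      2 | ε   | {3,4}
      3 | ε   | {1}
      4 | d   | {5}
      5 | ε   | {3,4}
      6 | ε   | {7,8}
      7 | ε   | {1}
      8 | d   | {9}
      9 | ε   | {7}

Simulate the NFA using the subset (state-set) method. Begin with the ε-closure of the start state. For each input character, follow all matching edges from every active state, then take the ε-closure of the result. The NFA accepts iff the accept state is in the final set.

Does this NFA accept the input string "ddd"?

S₀ = ε-closure({0}) = {0,1,2,3,4,6,7,8}
'd' @ 1: {1,3,4,5,7,9}  [accepting]
'd' @ 2: {1,3,4,5}  [accepting]
'd' @ 3: {1,3,4,5}  [accepting]
final: {1,3,4,5}; accept 1 in set

Answer: ACCEPT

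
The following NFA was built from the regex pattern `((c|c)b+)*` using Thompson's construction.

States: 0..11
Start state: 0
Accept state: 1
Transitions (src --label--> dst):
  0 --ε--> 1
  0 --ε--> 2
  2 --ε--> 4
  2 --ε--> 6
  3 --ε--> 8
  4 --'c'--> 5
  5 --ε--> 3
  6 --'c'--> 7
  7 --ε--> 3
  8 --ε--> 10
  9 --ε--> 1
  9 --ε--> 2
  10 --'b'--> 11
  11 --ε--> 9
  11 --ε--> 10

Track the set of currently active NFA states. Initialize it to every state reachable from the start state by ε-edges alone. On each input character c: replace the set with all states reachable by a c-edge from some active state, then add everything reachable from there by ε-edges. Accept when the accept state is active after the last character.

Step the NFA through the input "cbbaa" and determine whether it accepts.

Answer: REJECT

Derivation:
start: ε-closure({0}) = {0,1,2,4,6}
'c' @ 1: {3,5,7,8,10}
'b' @ 2: {1,2,4,6,9,10,11}  ✓accept
'b' @ 3: {1,2,4,6,9,10,11}  ✓accept
'a' @ 4: {}  — dead — no transitions
rest 'a' ignored (set empty)
final: {}; accept 1 not in set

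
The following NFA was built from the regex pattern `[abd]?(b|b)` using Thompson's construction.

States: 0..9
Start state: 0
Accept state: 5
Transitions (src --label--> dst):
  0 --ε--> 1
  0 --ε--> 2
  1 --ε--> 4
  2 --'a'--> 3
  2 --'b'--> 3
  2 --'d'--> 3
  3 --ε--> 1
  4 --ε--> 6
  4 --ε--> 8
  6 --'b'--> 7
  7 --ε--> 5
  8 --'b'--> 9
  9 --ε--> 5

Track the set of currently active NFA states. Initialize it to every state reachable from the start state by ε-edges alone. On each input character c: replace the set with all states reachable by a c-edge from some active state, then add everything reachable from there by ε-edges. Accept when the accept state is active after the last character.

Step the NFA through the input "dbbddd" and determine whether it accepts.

Answer: REJECT

Derivation:
initial (ε-close {0}): {0,1,2,4,6,8}
'd' @ 1: {1,3,4,6,8}
'b' @ 2: {5,7,9}  (accept∈set)
'b' @ 3: {}  — dead — no transitions
rest 'ddd' ignored (set empty)
after full input: {}  (accept=5 not in)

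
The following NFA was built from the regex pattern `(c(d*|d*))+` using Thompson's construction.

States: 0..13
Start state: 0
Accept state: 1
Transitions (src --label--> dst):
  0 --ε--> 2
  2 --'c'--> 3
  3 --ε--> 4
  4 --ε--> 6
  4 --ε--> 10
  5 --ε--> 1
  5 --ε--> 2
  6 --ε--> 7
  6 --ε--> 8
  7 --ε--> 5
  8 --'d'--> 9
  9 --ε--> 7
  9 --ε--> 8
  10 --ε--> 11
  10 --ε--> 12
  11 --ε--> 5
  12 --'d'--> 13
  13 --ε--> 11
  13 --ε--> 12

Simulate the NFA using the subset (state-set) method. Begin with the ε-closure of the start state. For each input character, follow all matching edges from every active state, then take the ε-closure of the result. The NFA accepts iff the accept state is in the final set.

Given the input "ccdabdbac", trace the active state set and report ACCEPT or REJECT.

S₀ = ε-closure({0}) = {0,2}
'c' @ 1: {1,2,3,4,5,6,7,8,10,11,12}  (accept∈set)
'c' @ 2: {1,2,3,4,5,6,7,8,10,11,12}  (accept∈set)
'd' @ 3: {1,2,5,7,8,9,11,12,13}  (accept∈set)
'a' @ 4: {}  — no active states
rest 'bdbac' ignored (set empty)
final: {}; accept 1 not in set

Answer: REJECT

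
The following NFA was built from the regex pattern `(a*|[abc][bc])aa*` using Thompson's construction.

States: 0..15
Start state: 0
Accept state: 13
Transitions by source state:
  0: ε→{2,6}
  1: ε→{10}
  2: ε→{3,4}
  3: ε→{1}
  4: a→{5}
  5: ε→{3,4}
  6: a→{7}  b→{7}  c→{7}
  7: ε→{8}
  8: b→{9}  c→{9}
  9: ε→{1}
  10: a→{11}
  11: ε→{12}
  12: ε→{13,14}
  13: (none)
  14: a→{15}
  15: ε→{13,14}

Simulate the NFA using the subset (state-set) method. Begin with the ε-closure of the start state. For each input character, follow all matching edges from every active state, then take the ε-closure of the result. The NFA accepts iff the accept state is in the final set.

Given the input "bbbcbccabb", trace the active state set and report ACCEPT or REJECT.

initial (ε-close {0}): {0,1,2,3,4,6,10}
'b' @ 1: {7,8}
'b' @ 2: {1,9,10}
'b' @ 3: {}  — dead — no transitions
rest 'cbccabb' ignored (set empty)
end set {} — state 13 not in

Answer: REJECT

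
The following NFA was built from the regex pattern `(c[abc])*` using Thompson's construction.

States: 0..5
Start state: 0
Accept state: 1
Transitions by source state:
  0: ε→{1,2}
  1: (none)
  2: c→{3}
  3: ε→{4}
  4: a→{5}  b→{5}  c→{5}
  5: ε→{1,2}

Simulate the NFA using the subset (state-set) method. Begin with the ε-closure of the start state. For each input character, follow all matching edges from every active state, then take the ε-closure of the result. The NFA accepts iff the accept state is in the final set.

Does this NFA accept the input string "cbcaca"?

Answer: ACCEPT

Steps:
S₀ = ε-closure({0}) = {0,1,2}
'c' @ 1: {3,4}
'b' @ 2: {1,2,5}  [accepting]
'c' @ 3: {3,4}
'a' @ 4: {1,2,5}  [accepting]
'c' @ 5: {3,4}
'a' @ 6: {1,2,5}  [accepting]
end set {1,2,5} — state 1 in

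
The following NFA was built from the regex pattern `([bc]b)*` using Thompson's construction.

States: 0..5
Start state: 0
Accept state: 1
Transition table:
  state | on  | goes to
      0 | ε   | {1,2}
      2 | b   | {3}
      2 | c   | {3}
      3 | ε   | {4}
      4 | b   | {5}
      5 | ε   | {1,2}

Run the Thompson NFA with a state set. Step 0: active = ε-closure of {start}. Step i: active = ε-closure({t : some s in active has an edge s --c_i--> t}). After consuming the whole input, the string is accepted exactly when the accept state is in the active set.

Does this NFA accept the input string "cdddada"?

start: ε-closure({0}) = {0,1,2}
'c' @ 1: {3,4}
'd' @ 2: {}  — dead — no transitions
rest 'ddada' ignored (set empty)
final: {}; accept 1 not in set

Answer: REJECT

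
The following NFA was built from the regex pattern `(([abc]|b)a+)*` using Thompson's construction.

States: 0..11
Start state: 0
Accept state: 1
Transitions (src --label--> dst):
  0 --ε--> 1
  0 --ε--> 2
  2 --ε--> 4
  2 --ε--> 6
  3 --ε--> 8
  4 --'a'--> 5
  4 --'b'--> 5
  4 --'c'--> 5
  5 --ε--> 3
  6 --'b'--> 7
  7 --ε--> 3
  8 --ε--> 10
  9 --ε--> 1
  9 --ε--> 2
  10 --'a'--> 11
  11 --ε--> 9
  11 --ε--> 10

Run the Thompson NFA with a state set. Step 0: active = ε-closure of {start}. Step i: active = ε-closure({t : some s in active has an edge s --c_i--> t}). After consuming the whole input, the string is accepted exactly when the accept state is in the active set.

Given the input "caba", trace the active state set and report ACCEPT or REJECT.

initial (ε-close {0}): {0,1,2,4,6}
'c' @ 1: {3,5,8,10}
'a' @ 2: {1,2,4,6,9,10,11}  ✓accept
'b' @ 3: {3,5,7,8,10}
'a' @ 4: {1,2,4,6,9,10,11}  ✓accept
end set {1,2,4,6,9,10,11} — state 1 in

Answer: ACCEPT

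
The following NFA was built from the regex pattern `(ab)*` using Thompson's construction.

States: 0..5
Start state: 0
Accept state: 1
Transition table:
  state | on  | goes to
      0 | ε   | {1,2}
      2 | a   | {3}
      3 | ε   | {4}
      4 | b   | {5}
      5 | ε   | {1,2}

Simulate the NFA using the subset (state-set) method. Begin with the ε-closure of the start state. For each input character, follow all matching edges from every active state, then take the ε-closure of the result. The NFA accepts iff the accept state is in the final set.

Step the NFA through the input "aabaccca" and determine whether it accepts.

Answer: REJECT

Trace:
S₀ = ε-closure({0}) = {0,1,2}
'a' @ 1: {3,4}
'a' @ 2: {}  — no active states
rest 'baccca' ignored (set empty)
final: {}; accept 1 not in set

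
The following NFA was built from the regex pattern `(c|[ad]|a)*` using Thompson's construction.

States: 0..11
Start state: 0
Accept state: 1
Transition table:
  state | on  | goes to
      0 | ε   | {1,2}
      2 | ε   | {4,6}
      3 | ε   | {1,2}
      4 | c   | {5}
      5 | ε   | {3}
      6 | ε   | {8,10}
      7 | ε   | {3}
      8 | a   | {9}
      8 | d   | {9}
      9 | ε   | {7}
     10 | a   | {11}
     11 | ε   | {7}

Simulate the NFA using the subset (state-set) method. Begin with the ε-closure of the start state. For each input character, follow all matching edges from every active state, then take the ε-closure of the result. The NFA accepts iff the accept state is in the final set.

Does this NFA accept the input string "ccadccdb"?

Answer: REJECT

Derivation:
initial (ε-close {0}): {0,1,2,4,6,8,10}
'c' @ 1: {1,2,3,4,5,6,8,10}  ✓accept
'c' @ 2: {1,2,3,4,5,6,8,10}  ✓accept
'a' @ 3: {1,2,3,4,6,7,8,9,10,11}  ✓accept
'd' @ 4: {1,2,3,4,6,7,8,9,10}  ✓accept
'c' @ 5: {1,2,3,4,5,6,8,10}  ✓accept
'c' @ 6: {1,2,3,4,5,6,8,10}  ✓accept
'd' @ 7: {1,2,3,4,6,7,8,9,10}  ✓accept
'b' @ 8: {}  — dead — no transitions
end set {} — state 1 not in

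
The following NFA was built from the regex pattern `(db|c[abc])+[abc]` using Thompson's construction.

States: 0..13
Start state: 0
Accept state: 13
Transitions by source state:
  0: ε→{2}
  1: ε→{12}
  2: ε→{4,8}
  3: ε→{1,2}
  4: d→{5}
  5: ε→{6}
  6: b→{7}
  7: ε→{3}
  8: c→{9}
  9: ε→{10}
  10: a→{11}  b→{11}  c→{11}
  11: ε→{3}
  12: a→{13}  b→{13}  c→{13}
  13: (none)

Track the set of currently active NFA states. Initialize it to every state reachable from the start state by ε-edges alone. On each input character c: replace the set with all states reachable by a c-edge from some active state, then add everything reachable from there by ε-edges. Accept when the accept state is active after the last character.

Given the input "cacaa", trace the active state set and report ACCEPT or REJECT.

start: ε-closure({0}) = {0,2,4,8}
'c' @ 1: {9,10}
'a' @ 2: {1,2,3,4,8,11,12}
'c' @ 3: {9,10,13}  ✓accept
'a' @ 4: {1,2,3,4,8,11,12}
'a' @ 5: {13}  ✓accept
final: {13}; accept 13 in set

Answer: ACCEPT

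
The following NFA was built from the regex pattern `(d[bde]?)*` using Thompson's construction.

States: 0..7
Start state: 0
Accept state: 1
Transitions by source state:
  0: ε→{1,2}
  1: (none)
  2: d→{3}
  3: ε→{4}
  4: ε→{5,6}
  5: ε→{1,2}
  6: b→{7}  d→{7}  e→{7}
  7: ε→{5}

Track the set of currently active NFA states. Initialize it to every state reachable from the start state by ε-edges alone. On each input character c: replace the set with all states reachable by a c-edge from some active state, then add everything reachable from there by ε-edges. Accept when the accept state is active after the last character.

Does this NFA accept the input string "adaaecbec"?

S₀ = ε-closure({0}) = {0,1,2}
'a' @ 1: {}  — no active states
rest 'daaecbec' ignored (set empty)
end set {} — state 1 not in

Answer: REJECT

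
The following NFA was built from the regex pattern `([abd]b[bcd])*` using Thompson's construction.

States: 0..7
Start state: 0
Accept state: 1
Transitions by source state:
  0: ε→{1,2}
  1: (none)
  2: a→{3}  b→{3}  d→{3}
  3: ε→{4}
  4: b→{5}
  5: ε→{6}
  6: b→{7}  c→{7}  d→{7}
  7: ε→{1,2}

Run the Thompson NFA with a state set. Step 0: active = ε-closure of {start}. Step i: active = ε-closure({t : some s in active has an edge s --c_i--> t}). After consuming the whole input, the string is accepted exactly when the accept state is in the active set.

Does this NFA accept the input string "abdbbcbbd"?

S₀ = ε-closure({0}) = {0,1,2}
'a' @ 1: {3,4}
'b' @ 2: {5,6}
'd' @ 3: {1,2,7}  (accept∈set)
'b' @ 4: {3,4}
'b' @ 5: {5,6}
'c' @ 6: {1,2,7}  (accept∈set)
'b' @ 7: {3,4}
'b' @ 8: {5,6}
'd' @ 9: {1,2,7}  (accept∈set)
after full input: {1,2,7}  (accept=1 in)

Answer: ACCEPT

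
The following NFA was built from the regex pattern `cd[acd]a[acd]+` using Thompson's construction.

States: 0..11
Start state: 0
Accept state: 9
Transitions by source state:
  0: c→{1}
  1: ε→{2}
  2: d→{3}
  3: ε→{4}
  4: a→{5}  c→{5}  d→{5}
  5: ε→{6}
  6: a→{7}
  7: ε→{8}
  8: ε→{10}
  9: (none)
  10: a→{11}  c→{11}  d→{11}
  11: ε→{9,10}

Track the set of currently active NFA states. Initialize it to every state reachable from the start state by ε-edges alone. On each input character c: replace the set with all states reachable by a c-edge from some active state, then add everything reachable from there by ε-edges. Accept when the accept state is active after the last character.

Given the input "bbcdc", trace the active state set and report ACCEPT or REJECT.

Answer: REJECT

Trace:
initial (ε-close {0}): {0}
'b' @ 1: {}  — dead — no transitions
rest 'bcdc' ignored (set empty)
final: {}; accept 9 not in set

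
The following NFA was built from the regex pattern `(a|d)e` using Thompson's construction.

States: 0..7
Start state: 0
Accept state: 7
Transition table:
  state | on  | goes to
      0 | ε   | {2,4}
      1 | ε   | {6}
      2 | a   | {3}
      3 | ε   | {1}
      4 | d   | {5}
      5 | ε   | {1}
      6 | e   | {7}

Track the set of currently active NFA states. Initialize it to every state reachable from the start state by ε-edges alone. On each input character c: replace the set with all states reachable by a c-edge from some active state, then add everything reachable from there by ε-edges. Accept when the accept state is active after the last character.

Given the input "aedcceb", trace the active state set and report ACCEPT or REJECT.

start: ε-closure({0}) = {0,2,4}
'a' @ 1: {1,3,6}
'e' @ 2: {7}  [accepting]
'd' @ 3: {}  — dead — no transitions
rest 'cceb' ignored (set empty)
after full input: {}  (accept=7 not in)

Answer: REJECT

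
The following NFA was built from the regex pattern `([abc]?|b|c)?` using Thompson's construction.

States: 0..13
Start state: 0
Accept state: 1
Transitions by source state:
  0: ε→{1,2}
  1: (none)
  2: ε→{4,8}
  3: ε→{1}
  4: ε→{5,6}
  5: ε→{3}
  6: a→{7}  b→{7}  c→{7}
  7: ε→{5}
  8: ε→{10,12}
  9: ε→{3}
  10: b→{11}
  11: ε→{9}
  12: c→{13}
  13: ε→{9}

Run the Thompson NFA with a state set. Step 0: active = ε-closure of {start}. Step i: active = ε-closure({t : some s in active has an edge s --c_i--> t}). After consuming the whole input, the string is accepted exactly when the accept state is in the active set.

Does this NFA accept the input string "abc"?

initial (ε-close {0}): {0,1,2,3,4,5,6,8,10,12}
'a' @ 1: {1,3,5,7}  (accept∈set)
'b' @ 2: {}  — no active states
rest 'c' ignored (set empty)
final: {}; accept 1 not in set

Answer: REJECT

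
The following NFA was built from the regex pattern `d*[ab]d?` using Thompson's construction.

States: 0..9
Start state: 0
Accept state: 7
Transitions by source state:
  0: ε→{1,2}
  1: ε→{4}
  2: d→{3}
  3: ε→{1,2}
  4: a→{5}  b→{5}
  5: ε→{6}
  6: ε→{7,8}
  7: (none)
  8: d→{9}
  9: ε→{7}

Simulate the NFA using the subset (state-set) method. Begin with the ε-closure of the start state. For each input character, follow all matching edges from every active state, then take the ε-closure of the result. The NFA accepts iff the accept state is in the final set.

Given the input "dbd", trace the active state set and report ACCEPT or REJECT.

start: ε-closure({0}) = {0,1,2,4}
'd' @ 1: {1,2,3,4}
'b' @ 2: {5,6,7,8}  (accept∈set)
'd' @ 3: {7,9}  (accept∈set)
after full input: {7,9}  (accept=7 in)

Answer: ACCEPT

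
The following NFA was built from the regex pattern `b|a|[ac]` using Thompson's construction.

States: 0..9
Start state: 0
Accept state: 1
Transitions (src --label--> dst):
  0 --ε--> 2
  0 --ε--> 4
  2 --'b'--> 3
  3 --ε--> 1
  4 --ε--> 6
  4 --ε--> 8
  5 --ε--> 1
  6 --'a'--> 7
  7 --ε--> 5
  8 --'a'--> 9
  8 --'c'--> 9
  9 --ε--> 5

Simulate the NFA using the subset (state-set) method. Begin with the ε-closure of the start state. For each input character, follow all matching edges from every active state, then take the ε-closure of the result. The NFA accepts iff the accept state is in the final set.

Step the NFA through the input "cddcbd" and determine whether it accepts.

start: ε-closure({0}) = {0,2,4,6,8}
'c' @ 1: {1,5,9}  [accepting]
'd' @ 2: {}  — dead — no transitions
rest 'dcbd' ignored (set empty)
final: {}; accept 1 not in set

Answer: REJECT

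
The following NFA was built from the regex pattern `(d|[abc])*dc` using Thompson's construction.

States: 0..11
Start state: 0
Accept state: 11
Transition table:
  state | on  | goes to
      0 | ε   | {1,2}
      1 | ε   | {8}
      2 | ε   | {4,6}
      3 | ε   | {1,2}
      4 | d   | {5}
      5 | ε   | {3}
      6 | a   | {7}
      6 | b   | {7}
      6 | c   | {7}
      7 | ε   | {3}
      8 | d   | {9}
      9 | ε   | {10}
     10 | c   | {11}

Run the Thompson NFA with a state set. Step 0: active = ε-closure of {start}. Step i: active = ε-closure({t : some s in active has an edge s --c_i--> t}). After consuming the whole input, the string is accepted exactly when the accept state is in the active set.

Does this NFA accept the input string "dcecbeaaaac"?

Answer: REJECT

Derivation:
start: ε-closure({0}) = {0,1,2,4,6,8}
'd' @ 1: {1,2,3,4,5,6,8,9,10}
'c' @ 2: {1,2,3,4,6,7,8,11}  ✓accept
'e' @ 3: {}  — dead — no transitions
rest 'cbeaaaac' ignored (set empty)
end set {} — state 11 not in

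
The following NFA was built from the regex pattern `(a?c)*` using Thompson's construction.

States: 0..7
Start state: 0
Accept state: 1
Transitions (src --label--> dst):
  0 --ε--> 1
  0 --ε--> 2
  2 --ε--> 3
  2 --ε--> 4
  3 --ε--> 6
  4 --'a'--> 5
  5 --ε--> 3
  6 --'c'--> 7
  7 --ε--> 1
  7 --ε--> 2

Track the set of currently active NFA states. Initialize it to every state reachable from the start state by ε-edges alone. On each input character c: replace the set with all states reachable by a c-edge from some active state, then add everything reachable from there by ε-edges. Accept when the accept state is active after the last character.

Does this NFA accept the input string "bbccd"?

Answer: REJECT

Derivation:
S₀ = ε-closure({0}) = {0,1,2,3,4,6}
'b' @ 1: {}  — state set empty
rest 'bccd' ignored (set empty)
end set {} — state 1 not in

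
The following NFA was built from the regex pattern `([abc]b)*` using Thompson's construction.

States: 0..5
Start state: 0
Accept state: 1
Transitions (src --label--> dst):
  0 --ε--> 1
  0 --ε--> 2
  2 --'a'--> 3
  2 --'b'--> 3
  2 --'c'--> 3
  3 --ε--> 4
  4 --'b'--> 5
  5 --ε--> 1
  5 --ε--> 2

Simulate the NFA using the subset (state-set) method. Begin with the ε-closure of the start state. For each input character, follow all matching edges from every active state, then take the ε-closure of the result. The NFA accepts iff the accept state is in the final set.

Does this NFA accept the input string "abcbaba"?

initial (ε-close {0}): {0,1,2}
'a' @ 1: {3,4}
'b' @ 2: {1,2,5}  [accepting]
'c' @ 3: {3,4}
'b' @ 4: {1,2,5}  [accepting]
'a' @ 5: {3,4}
'b' @ 6: {1,2,5}  [accepting]
'a' @ 7: {3,4}
after full input: {3,4}  (accept=1 not in)

Answer: REJECT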